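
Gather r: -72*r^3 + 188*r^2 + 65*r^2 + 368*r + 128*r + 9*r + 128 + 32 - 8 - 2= -72*r^3 + 253*r^2 + 505*r + 150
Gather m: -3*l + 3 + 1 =4 - 3*l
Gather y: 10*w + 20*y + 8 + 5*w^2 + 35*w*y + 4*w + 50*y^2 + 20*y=5*w^2 + 14*w + 50*y^2 + y*(35*w + 40) + 8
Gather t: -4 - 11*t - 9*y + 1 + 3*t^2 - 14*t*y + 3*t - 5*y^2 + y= 3*t^2 + t*(-14*y - 8) - 5*y^2 - 8*y - 3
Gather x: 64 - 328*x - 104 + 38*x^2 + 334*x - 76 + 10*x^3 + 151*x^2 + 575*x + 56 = 10*x^3 + 189*x^2 + 581*x - 60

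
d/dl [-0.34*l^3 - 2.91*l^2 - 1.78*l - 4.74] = -1.02*l^2 - 5.82*l - 1.78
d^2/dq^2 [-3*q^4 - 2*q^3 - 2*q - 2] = 12*q*(-3*q - 1)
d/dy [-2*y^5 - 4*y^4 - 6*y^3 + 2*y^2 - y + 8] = -10*y^4 - 16*y^3 - 18*y^2 + 4*y - 1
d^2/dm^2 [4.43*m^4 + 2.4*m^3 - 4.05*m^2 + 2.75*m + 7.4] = 53.16*m^2 + 14.4*m - 8.1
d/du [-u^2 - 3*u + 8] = -2*u - 3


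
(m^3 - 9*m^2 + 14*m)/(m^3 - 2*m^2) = (m - 7)/m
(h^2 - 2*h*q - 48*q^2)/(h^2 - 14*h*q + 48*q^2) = (-h - 6*q)/(-h + 6*q)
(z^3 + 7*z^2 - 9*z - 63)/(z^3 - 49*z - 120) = (z^2 + 4*z - 21)/(z^2 - 3*z - 40)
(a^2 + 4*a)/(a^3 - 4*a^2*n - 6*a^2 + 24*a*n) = (a + 4)/(a^2 - 4*a*n - 6*a + 24*n)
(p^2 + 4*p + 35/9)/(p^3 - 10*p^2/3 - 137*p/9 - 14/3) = (3*p + 5)/(3*p^2 - 17*p - 6)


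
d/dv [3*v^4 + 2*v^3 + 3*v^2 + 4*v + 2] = 12*v^3 + 6*v^2 + 6*v + 4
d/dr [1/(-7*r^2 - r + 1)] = (14*r + 1)/(7*r^2 + r - 1)^2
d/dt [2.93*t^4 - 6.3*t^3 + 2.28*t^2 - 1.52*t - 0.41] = 11.72*t^3 - 18.9*t^2 + 4.56*t - 1.52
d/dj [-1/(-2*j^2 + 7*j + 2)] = (7 - 4*j)/(-2*j^2 + 7*j + 2)^2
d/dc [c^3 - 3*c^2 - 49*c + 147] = 3*c^2 - 6*c - 49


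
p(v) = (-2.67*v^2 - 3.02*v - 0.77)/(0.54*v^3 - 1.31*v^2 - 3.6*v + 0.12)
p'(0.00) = -217.67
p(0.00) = -6.42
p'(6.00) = 1.22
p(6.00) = -2.40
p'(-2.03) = 4.51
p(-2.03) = 2.27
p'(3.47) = 13.35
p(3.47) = 7.77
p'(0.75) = 0.06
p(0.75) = 1.47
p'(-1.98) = 6.02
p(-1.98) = 2.53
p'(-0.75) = 0.53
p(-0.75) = -0.00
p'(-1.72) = 184.57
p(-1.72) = 11.16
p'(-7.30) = 0.05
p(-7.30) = 0.48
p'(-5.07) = 0.10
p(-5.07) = 0.63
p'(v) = (-5.34*v - 3.02)/(0.54*v^3 - 1.31*v^2 - 3.6*v + 0.12) + (-2.67*v^2 - 3.02*v - 0.77)*(-1.62*v^2 + 2.62*v + 3.6)/(0.54*v^3 - 1.31*v^2 - 3.6*v + 0.12)^2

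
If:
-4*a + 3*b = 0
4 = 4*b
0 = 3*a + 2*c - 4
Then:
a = 3/4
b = 1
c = 7/8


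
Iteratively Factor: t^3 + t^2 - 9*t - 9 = (t + 3)*(t^2 - 2*t - 3) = (t + 1)*(t + 3)*(t - 3)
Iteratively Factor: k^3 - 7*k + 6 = (k + 3)*(k^2 - 3*k + 2) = (k - 2)*(k + 3)*(k - 1)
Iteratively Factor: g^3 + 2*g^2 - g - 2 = (g + 2)*(g^2 - 1) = (g - 1)*(g + 2)*(g + 1)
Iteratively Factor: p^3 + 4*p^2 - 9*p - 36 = (p + 4)*(p^2 - 9) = (p + 3)*(p + 4)*(p - 3)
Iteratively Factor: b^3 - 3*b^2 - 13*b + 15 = (b + 3)*(b^2 - 6*b + 5) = (b - 5)*(b + 3)*(b - 1)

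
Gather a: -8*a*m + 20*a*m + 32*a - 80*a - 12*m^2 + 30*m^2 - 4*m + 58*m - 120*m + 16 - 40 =a*(12*m - 48) + 18*m^2 - 66*m - 24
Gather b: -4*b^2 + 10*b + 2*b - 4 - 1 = -4*b^2 + 12*b - 5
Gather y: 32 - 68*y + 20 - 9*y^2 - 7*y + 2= -9*y^2 - 75*y + 54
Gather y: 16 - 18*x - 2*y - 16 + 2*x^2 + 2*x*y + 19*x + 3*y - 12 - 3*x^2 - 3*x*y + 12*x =-x^2 + 13*x + y*(1 - x) - 12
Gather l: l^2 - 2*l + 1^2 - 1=l^2 - 2*l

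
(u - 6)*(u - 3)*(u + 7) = u^3 - 2*u^2 - 45*u + 126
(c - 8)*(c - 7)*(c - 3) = c^3 - 18*c^2 + 101*c - 168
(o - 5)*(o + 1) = o^2 - 4*o - 5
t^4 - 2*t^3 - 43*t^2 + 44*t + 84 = (t - 7)*(t - 2)*(t + 1)*(t + 6)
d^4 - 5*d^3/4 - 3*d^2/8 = d^2*(d - 3/2)*(d + 1/4)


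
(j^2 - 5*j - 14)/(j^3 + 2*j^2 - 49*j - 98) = 1/(j + 7)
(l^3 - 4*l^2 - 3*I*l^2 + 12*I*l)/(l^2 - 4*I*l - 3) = l*(l - 4)/(l - I)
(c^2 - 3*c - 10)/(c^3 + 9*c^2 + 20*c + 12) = (c - 5)/(c^2 + 7*c + 6)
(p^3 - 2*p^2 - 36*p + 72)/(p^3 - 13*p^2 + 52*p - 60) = (p + 6)/(p - 5)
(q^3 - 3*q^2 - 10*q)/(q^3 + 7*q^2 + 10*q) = (q - 5)/(q + 5)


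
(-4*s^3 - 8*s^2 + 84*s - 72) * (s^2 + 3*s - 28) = -4*s^5 - 20*s^4 + 172*s^3 + 404*s^2 - 2568*s + 2016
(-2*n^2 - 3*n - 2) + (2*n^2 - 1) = -3*n - 3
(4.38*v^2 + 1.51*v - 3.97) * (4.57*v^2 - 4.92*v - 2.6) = 20.0166*v^4 - 14.6489*v^3 - 36.9601*v^2 + 15.6064*v + 10.322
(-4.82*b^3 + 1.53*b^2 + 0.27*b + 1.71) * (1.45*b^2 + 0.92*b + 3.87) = -6.989*b^5 - 2.2159*b^4 - 16.8543*b^3 + 8.649*b^2 + 2.6181*b + 6.6177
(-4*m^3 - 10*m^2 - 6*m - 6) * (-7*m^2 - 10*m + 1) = 28*m^5 + 110*m^4 + 138*m^3 + 92*m^2 + 54*m - 6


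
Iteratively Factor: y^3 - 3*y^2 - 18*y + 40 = (y - 5)*(y^2 + 2*y - 8) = (y - 5)*(y + 4)*(y - 2)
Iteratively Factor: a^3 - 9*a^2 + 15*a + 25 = (a - 5)*(a^2 - 4*a - 5) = (a - 5)^2*(a + 1)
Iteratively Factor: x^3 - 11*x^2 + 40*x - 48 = (x - 4)*(x^2 - 7*x + 12) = (x - 4)^2*(x - 3)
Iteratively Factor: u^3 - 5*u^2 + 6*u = (u - 3)*(u^2 - 2*u) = u*(u - 3)*(u - 2)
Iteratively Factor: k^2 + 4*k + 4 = (k + 2)*(k + 2)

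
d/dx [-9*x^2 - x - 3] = -18*x - 1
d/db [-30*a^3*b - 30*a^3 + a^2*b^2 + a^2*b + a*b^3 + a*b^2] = a*(-30*a^2 + 2*a*b + a + 3*b^2 + 2*b)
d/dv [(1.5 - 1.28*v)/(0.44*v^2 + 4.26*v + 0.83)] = (0.5632*v^2 - 1.32*v - 7.4524)/(0.1936*v^4 + 3.7488*v^3 + 18.878*v^2 + 7.0716*v + 0.6889)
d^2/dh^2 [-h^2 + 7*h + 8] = -2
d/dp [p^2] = 2*p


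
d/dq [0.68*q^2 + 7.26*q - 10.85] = 1.36*q + 7.26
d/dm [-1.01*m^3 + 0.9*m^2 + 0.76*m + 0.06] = -3.03*m^2 + 1.8*m + 0.76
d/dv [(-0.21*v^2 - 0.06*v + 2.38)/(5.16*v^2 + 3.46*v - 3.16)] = (-0.417*v^2 - 23.2344*v - 8.0452)/(26.6256*v^4 + 35.7072*v^3 - 20.6396*v^2 - 21.8672*v + 9.9856)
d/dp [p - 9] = 1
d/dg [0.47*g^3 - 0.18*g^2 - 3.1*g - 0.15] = 1.41*g^2 - 0.36*g - 3.1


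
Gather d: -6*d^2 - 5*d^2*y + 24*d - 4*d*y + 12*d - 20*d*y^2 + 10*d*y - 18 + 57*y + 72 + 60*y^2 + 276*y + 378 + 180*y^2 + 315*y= d^2*(-5*y - 6) + d*(-20*y^2 + 6*y + 36) + 240*y^2 + 648*y + 432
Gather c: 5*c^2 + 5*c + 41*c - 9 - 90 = 5*c^2 + 46*c - 99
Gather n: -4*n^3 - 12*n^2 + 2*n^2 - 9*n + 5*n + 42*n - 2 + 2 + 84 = -4*n^3 - 10*n^2 + 38*n + 84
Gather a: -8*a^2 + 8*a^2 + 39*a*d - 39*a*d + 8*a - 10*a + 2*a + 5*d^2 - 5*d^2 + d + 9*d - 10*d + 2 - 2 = 0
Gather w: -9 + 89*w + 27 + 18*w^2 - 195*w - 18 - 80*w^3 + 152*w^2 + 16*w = -80*w^3 + 170*w^2 - 90*w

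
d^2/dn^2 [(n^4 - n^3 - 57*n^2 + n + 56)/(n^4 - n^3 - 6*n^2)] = 6*(-51*n^6 + 53*n^5 + 65*n^4 - 285*n^3 - 890*n^2 + 908*n + 2016)/(n^4*(n^6 - 3*n^5 - 15*n^4 + 35*n^3 + 90*n^2 - 108*n - 216))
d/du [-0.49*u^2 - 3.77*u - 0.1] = -0.98*u - 3.77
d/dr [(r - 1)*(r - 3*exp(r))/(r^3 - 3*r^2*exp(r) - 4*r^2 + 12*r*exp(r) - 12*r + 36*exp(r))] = (-r^2 + 2*r - 16)/(r^4 - 8*r^3 - 8*r^2 + 96*r + 144)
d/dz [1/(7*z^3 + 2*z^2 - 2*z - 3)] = (-21*z^2 - 4*z + 2)/(7*z^3 + 2*z^2 - 2*z - 3)^2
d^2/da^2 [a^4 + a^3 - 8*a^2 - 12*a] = 12*a^2 + 6*a - 16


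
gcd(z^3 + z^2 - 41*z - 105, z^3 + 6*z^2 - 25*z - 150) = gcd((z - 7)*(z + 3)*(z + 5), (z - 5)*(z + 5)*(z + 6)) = z + 5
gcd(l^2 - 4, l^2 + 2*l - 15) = 1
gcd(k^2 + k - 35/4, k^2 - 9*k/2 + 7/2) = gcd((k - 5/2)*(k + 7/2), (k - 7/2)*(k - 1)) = 1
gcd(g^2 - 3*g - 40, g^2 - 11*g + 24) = g - 8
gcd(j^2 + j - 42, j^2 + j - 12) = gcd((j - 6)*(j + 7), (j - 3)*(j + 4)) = 1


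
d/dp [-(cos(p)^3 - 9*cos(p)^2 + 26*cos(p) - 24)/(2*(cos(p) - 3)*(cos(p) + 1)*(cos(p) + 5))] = 3*(-cos(p) + cos(2*p) - 12)*sin(p)/((cos(p) + 1)^2*(cos(p) + 5)^2)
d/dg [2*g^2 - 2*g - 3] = 4*g - 2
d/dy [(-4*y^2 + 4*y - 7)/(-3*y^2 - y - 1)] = (16*y^2 - 34*y - 11)/(9*y^4 + 6*y^3 + 7*y^2 + 2*y + 1)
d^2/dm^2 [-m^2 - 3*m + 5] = -2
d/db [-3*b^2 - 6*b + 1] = -6*b - 6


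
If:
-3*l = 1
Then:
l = -1/3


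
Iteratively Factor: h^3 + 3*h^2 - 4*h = (h)*(h^2 + 3*h - 4) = h*(h - 1)*(h + 4)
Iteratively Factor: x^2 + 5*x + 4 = (x + 4)*(x + 1)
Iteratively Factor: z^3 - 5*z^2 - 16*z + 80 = (z - 5)*(z^2 - 16) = (z - 5)*(z - 4)*(z + 4)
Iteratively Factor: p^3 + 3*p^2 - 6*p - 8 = (p + 4)*(p^2 - p - 2) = (p + 1)*(p + 4)*(p - 2)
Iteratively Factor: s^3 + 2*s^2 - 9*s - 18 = (s + 2)*(s^2 - 9) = (s - 3)*(s + 2)*(s + 3)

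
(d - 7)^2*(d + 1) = d^3 - 13*d^2 + 35*d + 49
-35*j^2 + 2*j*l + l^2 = (-5*j + l)*(7*j + l)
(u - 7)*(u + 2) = u^2 - 5*u - 14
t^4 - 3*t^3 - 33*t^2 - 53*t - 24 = (t - 8)*(t + 1)^2*(t + 3)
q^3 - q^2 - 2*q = q*(q - 2)*(q + 1)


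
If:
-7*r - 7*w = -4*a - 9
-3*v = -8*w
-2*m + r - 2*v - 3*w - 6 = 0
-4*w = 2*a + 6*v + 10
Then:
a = -10*w - 5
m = -158*w/21 - 53/14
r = -47*w/7 - 11/7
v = 8*w/3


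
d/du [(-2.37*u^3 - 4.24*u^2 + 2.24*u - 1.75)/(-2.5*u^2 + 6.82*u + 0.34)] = (5.925*u^4 - 32.3268*u^3 - 25.7342*u^2 - 11.6332*u + 12.6966)/(6.25*u^4 - 34.1*u^3 + 44.8124*u^2 + 4.6376*u + 0.1156)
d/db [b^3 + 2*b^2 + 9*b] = 3*b^2 + 4*b + 9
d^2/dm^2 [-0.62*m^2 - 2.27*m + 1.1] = -1.24000000000000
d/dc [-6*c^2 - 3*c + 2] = -12*c - 3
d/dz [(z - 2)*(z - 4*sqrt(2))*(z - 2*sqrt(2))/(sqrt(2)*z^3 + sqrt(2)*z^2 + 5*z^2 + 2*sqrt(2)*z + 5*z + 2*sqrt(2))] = (3*sqrt(2)*z^4 + 17*z^4 - 28*sqrt(2)*z^3 - 38*z^3 - 138*z^2 - 8*sqrt(2)*z^2 + 56*sqrt(2)*z + 272*z + 96*sqrt(2) + 208)/(2*z^6 + 4*z^5 + 10*sqrt(2)*z^5 + 20*sqrt(2)*z^4 + 35*z^4 + 30*sqrt(2)*z^3 + 66*z^3 + 41*z^2 + 40*sqrt(2)*z^2 + 16*z + 20*sqrt(2)*z + 8)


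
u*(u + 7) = u^2 + 7*u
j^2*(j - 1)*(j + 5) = j^4 + 4*j^3 - 5*j^2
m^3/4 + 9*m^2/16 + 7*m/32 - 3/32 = (m/4 + 1/4)*(m - 1/4)*(m + 3/2)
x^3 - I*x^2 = x^2*(x - I)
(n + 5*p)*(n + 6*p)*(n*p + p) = n^3*p + 11*n^2*p^2 + n^2*p + 30*n*p^3 + 11*n*p^2 + 30*p^3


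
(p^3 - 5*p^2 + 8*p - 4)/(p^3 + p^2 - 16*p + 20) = (p - 1)/(p + 5)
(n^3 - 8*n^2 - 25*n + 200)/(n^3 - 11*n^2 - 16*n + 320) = (n - 5)/(n - 8)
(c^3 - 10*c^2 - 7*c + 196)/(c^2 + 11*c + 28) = (c^2 - 14*c + 49)/(c + 7)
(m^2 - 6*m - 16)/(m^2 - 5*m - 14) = (m - 8)/(m - 7)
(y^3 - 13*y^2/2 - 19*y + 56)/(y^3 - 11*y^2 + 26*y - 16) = (y + 7/2)/(y - 1)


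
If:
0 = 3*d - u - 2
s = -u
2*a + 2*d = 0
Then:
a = -u/3 - 2/3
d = u/3 + 2/3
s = -u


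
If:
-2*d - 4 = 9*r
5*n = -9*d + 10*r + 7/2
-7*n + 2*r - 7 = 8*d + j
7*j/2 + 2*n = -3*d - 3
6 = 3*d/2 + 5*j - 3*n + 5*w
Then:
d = 733/862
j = -167/431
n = -904/431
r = -273/431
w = 637/8620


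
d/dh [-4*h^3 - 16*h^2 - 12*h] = -12*h^2 - 32*h - 12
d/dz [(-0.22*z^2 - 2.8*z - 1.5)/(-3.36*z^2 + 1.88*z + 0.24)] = (-9.8216*z^2 - 10.1856*z + 2.148)/(11.2896*z^4 - 12.6336*z^3 + 1.9216*z^2 + 0.9024*z + 0.0576)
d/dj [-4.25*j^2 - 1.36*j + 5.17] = -8.5*j - 1.36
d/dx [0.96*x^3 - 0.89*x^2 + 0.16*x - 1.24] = 2.88*x^2 - 1.78*x + 0.16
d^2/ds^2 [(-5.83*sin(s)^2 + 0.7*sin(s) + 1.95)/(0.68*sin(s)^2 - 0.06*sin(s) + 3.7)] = (-0.0858159999999997*sin(s)^5 - 62.287412*sin(s)^4 + 7.094732*sin(s)^3 + 432.13294*sin(s)^2 - 21.06046*sin(s) - 169.11296)/(0.314432*sin(s)^6 - 0.083232*sin(s)^5 + 5.139984*sin(s)^4 - 0.905976*sin(s)^3 + 27.96756*sin(s)^2 - 2.4642*sin(s) + 50.653)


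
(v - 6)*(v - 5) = v^2 - 11*v + 30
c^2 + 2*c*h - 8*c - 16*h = (c - 8)*(c + 2*h)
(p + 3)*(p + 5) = p^2 + 8*p + 15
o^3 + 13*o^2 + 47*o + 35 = (o + 1)*(o + 5)*(o + 7)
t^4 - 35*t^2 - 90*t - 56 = (t - 7)*(t + 1)*(t + 2)*(t + 4)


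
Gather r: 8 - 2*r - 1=7 - 2*r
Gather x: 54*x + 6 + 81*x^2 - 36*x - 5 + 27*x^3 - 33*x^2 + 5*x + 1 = 27*x^3 + 48*x^2 + 23*x + 2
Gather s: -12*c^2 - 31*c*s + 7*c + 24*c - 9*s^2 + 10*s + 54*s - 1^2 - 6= -12*c^2 + 31*c - 9*s^2 + s*(64 - 31*c) - 7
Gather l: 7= 7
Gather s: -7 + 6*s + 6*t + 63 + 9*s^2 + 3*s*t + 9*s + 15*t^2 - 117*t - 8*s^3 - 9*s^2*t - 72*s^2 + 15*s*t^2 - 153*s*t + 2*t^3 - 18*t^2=-8*s^3 + s^2*(-9*t - 63) + s*(15*t^2 - 150*t + 15) + 2*t^3 - 3*t^2 - 111*t + 56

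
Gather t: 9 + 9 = 18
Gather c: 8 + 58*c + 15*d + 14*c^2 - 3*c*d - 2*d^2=14*c^2 + c*(58 - 3*d) - 2*d^2 + 15*d + 8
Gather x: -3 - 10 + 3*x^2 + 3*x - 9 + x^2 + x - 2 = 4*x^2 + 4*x - 24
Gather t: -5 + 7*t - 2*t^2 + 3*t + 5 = -2*t^2 + 10*t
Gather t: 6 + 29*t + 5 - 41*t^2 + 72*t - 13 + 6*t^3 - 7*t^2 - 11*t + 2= 6*t^3 - 48*t^2 + 90*t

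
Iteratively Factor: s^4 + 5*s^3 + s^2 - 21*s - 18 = (s + 1)*(s^3 + 4*s^2 - 3*s - 18) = (s + 1)*(s + 3)*(s^2 + s - 6) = (s + 1)*(s + 3)^2*(s - 2)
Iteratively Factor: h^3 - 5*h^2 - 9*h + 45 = (h - 5)*(h^2 - 9) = (h - 5)*(h - 3)*(h + 3)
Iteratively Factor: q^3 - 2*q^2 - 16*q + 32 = (q + 4)*(q^2 - 6*q + 8) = (q - 2)*(q + 4)*(q - 4)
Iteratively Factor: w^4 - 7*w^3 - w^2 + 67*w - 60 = (w + 3)*(w^3 - 10*w^2 + 29*w - 20) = (w - 4)*(w + 3)*(w^2 - 6*w + 5) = (w - 4)*(w - 1)*(w + 3)*(w - 5)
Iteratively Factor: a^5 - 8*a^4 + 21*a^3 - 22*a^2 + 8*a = (a - 2)*(a^4 - 6*a^3 + 9*a^2 - 4*a) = (a - 2)*(a - 1)*(a^3 - 5*a^2 + 4*a) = (a - 4)*(a - 2)*(a - 1)*(a^2 - a) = a*(a - 4)*(a - 2)*(a - 1)*(a - 1)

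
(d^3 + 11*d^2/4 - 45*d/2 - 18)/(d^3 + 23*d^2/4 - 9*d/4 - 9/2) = (d - 4)/(d - 1)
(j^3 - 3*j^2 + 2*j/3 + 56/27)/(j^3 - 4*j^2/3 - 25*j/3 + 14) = (j^2 - 2*j/3 - 8/9)/(j^2 + j - 6)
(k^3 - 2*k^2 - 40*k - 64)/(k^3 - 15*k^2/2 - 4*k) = 2*(k^2 + 6*k + 8)/(k*(2*k + 1))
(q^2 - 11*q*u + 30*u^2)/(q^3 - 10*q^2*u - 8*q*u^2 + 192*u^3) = (q - 5*u)/(q^2 - 4*q*u - 32*u^2)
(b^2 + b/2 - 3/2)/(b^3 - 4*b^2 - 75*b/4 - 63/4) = 2*(b - 1)/(2*b^2 - 11*b - 21)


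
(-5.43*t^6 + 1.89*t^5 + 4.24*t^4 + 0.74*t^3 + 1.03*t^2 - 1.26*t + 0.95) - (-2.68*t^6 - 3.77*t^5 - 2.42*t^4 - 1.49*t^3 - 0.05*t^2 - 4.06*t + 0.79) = -2.75*t^6 + 5.66*t^5 + 6.66*t^4 + 2.23*t^3 + 1.08*t^2 + 2.8*t + 0.16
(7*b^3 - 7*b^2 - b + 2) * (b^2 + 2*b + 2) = 7*b^5 + 7*b^4 - b^3 - 14*b^2 + 2*b + 4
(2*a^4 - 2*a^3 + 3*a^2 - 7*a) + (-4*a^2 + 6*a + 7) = 2*a^4 - 2*a^3 - a^2 - a + 7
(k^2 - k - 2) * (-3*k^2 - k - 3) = -3*k^4 + 2*k^3 + 4*k^2 + 5*k + 6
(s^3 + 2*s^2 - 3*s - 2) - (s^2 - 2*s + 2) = s^3 + s^2 - s - 4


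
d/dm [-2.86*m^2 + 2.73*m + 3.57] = 2.73 - 5.72*m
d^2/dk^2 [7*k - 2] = 0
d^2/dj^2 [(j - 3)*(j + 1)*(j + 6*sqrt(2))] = 6*j - 4 + 12*sqrt(2)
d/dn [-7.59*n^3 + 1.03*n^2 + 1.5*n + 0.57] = -22.77*n^2 + 2.06*n + 1.5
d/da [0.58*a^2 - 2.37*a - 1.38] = 1.16*a - 2.37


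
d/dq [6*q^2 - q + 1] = 12*q - 1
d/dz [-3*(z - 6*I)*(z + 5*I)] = -6*z + 3*I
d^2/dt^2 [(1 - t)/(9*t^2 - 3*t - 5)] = 6*(3*(t - 1)*(6*t - 1)^2 + (9*t - 4)*(-9*t^2 + 3*t + 5))/(-9*t^2 + 3*t + 5)^3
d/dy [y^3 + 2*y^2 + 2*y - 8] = 3*y^2 + 4*y + 2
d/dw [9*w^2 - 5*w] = 18*w - 5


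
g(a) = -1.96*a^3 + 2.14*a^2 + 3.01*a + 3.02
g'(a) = -5.88*a^2 + 4.28*a + 3.01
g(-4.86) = 263.93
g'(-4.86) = -156.67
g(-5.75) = 429.08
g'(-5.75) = -216.01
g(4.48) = -116.78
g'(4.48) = -95.83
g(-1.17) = 5.57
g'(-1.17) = -10.05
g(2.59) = -8.88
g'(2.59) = -25.35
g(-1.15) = 5.37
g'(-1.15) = -9.69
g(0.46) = 4.67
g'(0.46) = 3.73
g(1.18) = 6.33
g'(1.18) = -0.13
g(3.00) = -21.61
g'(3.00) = -37.07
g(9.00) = -1225.39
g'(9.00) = -434.75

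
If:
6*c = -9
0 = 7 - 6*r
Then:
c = -3/2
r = 7/6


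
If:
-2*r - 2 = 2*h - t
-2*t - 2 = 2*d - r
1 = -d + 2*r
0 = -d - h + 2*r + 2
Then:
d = -39/7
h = 3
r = -16/7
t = 24/7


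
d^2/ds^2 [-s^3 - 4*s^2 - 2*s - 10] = -6*s - 8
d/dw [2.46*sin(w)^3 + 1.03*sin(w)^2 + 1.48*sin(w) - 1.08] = (7.38*sin(w)^2 + 2.06*sin(w) + 1.48)*cos(w)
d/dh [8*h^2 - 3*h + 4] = 16*h - 3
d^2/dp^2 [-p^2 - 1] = -2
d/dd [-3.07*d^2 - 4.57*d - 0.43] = -6.14*d - 4.57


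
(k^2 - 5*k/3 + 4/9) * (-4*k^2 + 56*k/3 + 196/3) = -4*k^4 + 76*k^3/3 + 292*k^2/9 - 2716*k/27 + 784/27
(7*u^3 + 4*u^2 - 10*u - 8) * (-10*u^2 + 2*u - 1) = -70*u^5 - 26*u^4 + 101*u^3 + 56*u^2 - 6*u + 8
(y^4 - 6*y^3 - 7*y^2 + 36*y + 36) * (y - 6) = y^5 - 12*y^4 + 29*y^3 + 78*y^2 - 180*y - 216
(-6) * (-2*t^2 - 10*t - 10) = 12*t^2 + 60*t + 60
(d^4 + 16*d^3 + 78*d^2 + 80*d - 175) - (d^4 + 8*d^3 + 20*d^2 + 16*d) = 8*d^3 + 58*d^2 + 64*d - 175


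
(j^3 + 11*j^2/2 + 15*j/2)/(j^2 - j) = (2*j^2 + 11*j + 15)/(2*(j - 1))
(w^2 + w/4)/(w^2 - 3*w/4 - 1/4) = w/(w - 1)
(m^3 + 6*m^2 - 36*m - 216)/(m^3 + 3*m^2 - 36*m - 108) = (m + 6)/(m + 3)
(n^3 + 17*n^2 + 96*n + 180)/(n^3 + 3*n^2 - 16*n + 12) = (n^2 + 11*n + 30)/(n^2 - 3*n + 2)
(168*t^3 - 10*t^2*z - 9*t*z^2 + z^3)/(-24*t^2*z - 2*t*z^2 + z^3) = (-7*t + z)/z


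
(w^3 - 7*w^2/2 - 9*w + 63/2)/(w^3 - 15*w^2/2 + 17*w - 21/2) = (w + 3)/(w - 1)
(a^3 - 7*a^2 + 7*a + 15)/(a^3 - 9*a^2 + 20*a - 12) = (a^3 - 7*a^2 + 7*a + 15)/(a^3 - 9*a^2 + 20*a - 12)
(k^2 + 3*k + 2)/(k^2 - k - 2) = (k + 2)/(k - 2)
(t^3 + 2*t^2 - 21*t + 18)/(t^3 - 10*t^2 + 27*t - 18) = (t + 6)/(t - 6)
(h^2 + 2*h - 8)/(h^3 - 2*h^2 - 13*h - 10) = (-h^2 - 2*h + 8)/(-h^3 + 2*h^2 + 13*h + 10)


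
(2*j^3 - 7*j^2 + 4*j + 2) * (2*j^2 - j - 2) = 4*j^5 - 16*j^4 + 11*j^3 + 14*j^2 - 10*j - 4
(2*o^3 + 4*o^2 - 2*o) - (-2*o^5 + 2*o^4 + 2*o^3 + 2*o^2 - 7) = 2*o^5 - 2*o^4 + 2*o^2 - 2*o + 7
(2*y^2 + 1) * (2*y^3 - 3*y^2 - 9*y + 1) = 4*y^5 - 6*y^4 - 16*y^3 - y^2 - 9*y + 1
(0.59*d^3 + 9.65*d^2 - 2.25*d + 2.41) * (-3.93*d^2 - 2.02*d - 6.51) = -2.3187*d^5 - 39.1163*d^4 - 14.4914*d^3 - 67.7478*d^2 + 9.7793*d - 15.6891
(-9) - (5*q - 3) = -5*q - 6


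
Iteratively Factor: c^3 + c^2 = (c)*(c^2 + c) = c*(c + 1)*(c)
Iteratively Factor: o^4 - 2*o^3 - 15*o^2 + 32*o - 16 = (o - 4)*(o^3 + 2*o^2 - 7*o + 4) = (o - 4)*(o + 4)*(o^2 - 2*o + 1) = (o - 4)*(o - 1)*(o + 4)*(o - 1)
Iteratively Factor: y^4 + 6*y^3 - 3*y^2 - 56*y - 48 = (y - 3)*(y^3 + 9*y^2 + 24*y + 16) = (y - 3)*(y + 4)*(y^2 + 5*y + 4) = (y - 3)*(y + 4)^2*(y + 1)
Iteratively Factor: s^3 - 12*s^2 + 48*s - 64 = (s - 4)*(s^2 - 8*s + 16) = (s - 4)^2*(s - 4)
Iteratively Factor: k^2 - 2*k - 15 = (k + 3)*(k - 5)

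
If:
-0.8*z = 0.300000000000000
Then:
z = -0.38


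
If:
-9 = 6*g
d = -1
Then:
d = -1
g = -3/2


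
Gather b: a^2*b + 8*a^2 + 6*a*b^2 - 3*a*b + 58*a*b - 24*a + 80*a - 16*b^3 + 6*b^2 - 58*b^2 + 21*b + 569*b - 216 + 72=8*a^2 + 56*a - 16*b^3 + b^2*(6*a - 52) + b*(a^2 + 55*a + 590) - 144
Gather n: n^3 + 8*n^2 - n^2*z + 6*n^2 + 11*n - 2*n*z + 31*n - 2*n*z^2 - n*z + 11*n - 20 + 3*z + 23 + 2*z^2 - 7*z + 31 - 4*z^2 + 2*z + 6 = n^3 + n^2*(14 - z) + n*(-2*z^2 - 3*z + 53) - 2*z^2 - 2*z + 40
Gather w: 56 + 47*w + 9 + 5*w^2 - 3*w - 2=5*w^2 + 44*w + 63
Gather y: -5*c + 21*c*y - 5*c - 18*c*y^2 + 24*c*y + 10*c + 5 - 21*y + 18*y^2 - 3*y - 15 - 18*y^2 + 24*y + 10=-18*c*y^2 + 45*c*y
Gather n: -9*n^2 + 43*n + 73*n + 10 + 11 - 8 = -9*n^2 + 116*n + 13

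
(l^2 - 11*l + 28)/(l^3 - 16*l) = (l - 7)/(l*(l + 4))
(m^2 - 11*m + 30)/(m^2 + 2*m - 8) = (m^2 - 11*m + 30)/(m^2 + 2*m - 8)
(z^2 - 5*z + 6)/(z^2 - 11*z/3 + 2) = 3*(z - 2)/(3*z - 2)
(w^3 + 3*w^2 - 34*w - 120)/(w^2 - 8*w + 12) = (w^2 + 9*w + 20)/(w - 2)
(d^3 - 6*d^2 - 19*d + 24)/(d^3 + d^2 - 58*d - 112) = (d^2 + 2*d - 3)/(d^2 + 9*d + 14)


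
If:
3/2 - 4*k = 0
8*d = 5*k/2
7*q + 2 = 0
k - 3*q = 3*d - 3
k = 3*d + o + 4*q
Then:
No Solution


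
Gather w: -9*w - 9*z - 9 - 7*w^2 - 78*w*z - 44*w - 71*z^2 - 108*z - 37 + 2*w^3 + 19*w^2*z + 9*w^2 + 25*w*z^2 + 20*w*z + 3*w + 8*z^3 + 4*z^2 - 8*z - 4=2*w^3 + w^2*(19*z + 2) + w*(25*z^2 - 58*z - 50) + 8*z^3 - 67*z^2 - 125*z - 50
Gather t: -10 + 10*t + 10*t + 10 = 20*t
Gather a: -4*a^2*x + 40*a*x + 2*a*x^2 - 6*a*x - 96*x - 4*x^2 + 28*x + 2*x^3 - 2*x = -4*a^2*x + a*(2*x^2 + 34*x) + 2*x^3 - 4*x^2 - 70*x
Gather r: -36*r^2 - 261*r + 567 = -36*r^2 - 261*r + 567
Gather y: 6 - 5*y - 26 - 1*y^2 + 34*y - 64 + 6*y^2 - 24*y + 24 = 5*y^2 + 5*y - 60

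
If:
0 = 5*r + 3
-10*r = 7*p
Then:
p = 6/7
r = -3/5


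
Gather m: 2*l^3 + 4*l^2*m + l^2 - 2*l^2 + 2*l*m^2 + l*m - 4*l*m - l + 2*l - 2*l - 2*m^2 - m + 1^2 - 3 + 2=2*l^3 - l^2 - l + m^2*(2*l - 2) + m*(4*l^2 - 3*l - 1)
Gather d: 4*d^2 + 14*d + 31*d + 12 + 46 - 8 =4*d^2 + 45*d + 50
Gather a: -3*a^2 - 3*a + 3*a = -3*a^2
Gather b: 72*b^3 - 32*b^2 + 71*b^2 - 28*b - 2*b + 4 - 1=72*b^3 + 39*b^2 - 30*b + 3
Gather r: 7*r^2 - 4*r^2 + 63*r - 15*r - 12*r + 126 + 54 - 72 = 3*r^2 + 36*r + 108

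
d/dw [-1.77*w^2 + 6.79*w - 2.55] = 6.79 - 3.54*w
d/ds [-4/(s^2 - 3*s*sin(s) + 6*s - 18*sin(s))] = 4*(-3*s*cos(s) + 2*s - 3*sin(s) - 18*cos(s) + 6)/((s + 6)^2*(s - 3*sin(s))^2)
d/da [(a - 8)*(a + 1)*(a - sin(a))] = -(a - 8)*(a + 1)*(cos(a) - 1) + (a - 8)*(a - sin(a)) + (a + 1)*(a - sin(a))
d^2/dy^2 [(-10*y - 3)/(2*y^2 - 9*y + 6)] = 2*(-(4*y - 9)^2*(10*y + 3) + 12*(5*y - 7)*(2*y^2 - 9*y + 6))/(2*y^2 - 9*y + 6)^3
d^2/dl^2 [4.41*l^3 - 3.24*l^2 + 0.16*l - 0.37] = 26.46*l - 6.48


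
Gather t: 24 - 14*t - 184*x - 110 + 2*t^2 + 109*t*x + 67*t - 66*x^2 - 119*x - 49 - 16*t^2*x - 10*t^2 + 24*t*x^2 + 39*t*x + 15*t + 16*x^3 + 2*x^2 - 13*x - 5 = t^2*(-16*x - 8) + t*(24*x^2 + 148*x + 68) + 16*x^3 - 64*x^2 - 316*x - 140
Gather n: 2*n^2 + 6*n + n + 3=2*n^2 + 7*n + 3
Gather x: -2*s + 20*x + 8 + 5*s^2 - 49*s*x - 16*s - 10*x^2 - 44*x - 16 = 5*s^2 - 18*s - 10*x^2 + x*(-49*s - 24) - 8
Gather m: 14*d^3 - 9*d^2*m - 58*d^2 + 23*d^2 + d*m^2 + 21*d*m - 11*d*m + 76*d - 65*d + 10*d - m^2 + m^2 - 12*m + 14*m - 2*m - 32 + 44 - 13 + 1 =14*d^3 - 35*d^2 + d*m^2 + 21*d + m*(-9*d^2 + 10*d)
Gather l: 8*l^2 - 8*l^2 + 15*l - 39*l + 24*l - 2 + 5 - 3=0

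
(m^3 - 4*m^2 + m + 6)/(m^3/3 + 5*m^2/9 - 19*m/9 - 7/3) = 9*(m^2 - 5*m + 6)/(3*m^2 + 2*m - 21)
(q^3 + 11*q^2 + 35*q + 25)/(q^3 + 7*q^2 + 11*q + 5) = (q + 5)/(q + 1)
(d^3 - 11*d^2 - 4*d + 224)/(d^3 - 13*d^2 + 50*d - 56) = (d^2 - 4*d - 32)/(d^2 - 6*d + 8)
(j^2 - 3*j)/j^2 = (j - 3)/j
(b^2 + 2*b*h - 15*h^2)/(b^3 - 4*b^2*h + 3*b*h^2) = (b + 5*h)/(b*(b - h))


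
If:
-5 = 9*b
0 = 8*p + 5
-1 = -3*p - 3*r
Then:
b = -5/9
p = -5/8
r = 23/24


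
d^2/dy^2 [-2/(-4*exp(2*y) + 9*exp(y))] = 2*((9 - 16*exp(y))*(4*exp(y) - 9) + 2*(8*exp(y) - 9)^2)*exp(-y)/(4*exp(y) - 9)^3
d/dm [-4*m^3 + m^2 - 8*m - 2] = -12*m^2 + 2*m - 8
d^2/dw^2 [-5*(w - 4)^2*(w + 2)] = 60 - 30*w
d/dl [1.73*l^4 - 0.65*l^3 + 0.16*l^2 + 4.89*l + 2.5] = 6.92*l^3 - 1.95*l^2 + 0.32*l + 4.89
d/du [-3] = 0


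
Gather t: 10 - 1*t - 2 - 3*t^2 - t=-3*t^2 - 2*t + 8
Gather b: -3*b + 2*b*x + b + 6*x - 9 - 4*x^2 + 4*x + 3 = b*(2*x - 2) - 4*x^2 + 10*x - 6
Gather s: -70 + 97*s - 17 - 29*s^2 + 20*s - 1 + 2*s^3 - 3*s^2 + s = 2*s^3 - 32*s^2 + 118*s - 88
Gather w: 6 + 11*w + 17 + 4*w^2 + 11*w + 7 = 4*w^2 + 22*w + 30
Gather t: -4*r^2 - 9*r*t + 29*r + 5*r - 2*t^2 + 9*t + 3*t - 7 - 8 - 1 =-4*r^2 + 34*r - 2*t^2 + t*(12 - 9*r) - 16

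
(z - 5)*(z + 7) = z^2 + 2*z - 35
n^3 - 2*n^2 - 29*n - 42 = (n - 7)*(n + 2)*(n + 3)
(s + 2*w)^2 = s^2 + 4*s*w + 4*w^2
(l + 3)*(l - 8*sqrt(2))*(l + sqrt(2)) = l^3 - 7*sqrt(2)*l^2 + 3*l^2 - 21*sqrt(2)*l - 16*l - 48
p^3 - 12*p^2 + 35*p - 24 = (p - 8)*(p - 3)*(p - 1)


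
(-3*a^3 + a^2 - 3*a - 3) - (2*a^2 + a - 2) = -3*a^3 - a^2 - 4*a - 1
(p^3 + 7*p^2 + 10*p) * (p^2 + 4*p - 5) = p^5 + 11*p^4 + 33*p^3 + 5*p^2 - 50*p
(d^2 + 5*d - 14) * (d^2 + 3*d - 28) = d^4 + 8*d^3 - 27*d^2 - 182*d + 392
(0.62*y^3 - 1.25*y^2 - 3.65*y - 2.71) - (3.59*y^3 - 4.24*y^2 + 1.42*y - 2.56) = -2.97*y^3 + 2.99*y^2 - 5.07*y - 0.15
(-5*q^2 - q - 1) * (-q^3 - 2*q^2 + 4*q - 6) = 5*q^5 + 11*q^4 - 17*q^3 + 28*q^2 + 2*q + 6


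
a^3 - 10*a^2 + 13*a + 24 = (a - 8)*(a - 3)*(a + 1)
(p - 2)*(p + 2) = p^2 - 4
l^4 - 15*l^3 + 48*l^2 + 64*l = l*(l - 8)^2*(l + 1)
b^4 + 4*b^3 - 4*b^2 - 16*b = b*(b - 2)*(b + 2)*(b + 4)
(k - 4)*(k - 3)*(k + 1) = k^3 - 6*k^2 + 5*k + 12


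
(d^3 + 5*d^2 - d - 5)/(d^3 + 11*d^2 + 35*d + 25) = (d - 1)/(d + 5)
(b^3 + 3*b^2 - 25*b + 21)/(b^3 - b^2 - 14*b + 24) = (b^2 + 6*b - 7)/(b^2 + 2*b - 8)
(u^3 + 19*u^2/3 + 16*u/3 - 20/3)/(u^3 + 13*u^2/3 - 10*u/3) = (u + 2)/u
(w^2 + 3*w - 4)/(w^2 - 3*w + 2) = (w + 4)/(w - 2)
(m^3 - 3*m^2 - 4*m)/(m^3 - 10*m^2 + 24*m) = (m + 1)/(m - 6)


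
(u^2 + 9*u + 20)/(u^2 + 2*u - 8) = (u + 5)/(u - 2)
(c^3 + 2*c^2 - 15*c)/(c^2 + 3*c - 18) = c*(c + 5)/(c + 6)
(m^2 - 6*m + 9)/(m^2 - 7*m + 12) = (m - 3)/(m - 4)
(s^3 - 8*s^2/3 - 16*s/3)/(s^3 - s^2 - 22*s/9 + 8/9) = 3*s*(s - 4)/(3*s^2 - 7*s + 2)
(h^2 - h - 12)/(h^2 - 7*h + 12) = (h + 3)/(h - 3)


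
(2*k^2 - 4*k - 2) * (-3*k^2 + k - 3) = -6*k^4 + 14*k^3 - 4*k^2 + 10*k + 6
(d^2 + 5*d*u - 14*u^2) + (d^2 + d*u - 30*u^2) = 2*d^2 + 6*d*u - 44*u^2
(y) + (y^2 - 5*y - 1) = y^2 - 4*y - 1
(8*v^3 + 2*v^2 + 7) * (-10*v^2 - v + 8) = -80*v^5 - 28*v^4 + 62*v^3 - 54*v^2 - 7*v + 56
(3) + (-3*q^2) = 3 - 3*q^2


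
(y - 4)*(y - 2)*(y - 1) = y^3 - 7*y^2 + 14*y - 8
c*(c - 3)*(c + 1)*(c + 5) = c^4 + 3*c^3 - 13*c^2 - 15*c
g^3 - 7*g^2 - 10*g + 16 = (g - 8)*(g - 1)*(g + 2)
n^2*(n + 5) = n^3 + 5*n^2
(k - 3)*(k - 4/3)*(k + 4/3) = k^3 - 3*k^2 - 16*k/9 + 16/3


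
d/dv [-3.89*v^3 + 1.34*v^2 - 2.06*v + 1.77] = -11.67*v^2 + 2.68*v - 2.06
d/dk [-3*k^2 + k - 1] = 1 - 6*k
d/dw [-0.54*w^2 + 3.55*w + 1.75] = 3.55 - 1.08*w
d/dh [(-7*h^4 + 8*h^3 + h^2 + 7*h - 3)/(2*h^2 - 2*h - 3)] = (-28*h^5 + 58*h^4 + 52*h^3 - 88*h^2 + 6*h - 27)/(4*h^4 - 8*h^3 - 8*h^2 + 12*h + 9)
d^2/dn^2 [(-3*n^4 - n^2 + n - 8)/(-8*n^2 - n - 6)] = 2*(192*n^6 + 72*n^5 + 441*n^4 + 72*n^3 + 2040*n^2 + 336*n - 334)/(512*n^6 + 192*n^5 + 1176*n^4 + 289*n^3 + 882*n^2 + 108*n + 216)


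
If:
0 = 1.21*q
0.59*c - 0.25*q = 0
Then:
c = 0.00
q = 0.00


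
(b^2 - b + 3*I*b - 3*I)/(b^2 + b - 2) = (b + 3*I)/(b + 2)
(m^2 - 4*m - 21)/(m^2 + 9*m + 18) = (m - 7)/(m + 6)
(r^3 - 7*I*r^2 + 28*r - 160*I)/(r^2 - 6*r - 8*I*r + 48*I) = (r^2 + I*r + 20)/(r - 6)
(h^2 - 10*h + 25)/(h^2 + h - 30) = (h - 5)/(h + 6)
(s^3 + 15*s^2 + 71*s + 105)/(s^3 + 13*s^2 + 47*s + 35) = (s + 3)/(s + 1)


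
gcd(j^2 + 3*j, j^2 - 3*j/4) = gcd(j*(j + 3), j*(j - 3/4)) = j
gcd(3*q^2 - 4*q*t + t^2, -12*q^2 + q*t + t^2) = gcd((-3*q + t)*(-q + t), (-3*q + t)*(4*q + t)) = 3*q - t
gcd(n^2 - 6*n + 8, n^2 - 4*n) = n - 4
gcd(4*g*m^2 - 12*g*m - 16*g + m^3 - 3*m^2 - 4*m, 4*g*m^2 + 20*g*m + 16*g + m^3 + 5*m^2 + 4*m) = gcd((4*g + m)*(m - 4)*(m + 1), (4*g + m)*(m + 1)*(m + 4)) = 4*g*m + 4*g + m^2 + m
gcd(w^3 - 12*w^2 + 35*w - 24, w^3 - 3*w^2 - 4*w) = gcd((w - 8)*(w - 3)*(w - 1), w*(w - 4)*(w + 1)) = 1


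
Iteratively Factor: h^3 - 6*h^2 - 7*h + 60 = (h + 3)*(h^2 - 9*h + 20) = (h - 5)*(h + 3)*(h - 4)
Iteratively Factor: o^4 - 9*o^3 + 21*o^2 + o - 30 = (o - 3)*(o^3 - 6*o^2 + 3*o + 10) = (o - 5)*(o - 3)*(o^2 - o - 2) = (o - 5)*(o - 3)*(o - 2)*(o + 1)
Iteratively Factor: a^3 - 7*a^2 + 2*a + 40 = (a + 2)*(a^2 - 9*a + 20) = (a - 4)*(a + 2)*(a - 5)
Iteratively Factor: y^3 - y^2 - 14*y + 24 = (y - 2)*(y^2 + y - 12) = (y - 3)*(y - 2)*(y + 4)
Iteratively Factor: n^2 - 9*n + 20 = (n - 5)*(n - 4)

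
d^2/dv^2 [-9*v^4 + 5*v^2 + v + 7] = 10 - 108*v^2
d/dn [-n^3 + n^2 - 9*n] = -3*n^2 + 2*n - 9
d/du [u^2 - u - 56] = 2*u - 1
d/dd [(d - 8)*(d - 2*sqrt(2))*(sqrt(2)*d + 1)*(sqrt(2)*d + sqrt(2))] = 8*d^3 - 42*d^2 - 9*sqrt(2)*d^2 - 40*d + 42*sqrt(2)*d + 28 + 24*sqrt(2)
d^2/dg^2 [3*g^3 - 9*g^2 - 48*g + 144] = 18*g - 18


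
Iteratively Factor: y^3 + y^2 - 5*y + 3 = (y + 3)*(y^2 - 2*y + 1) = (y - 1)*(y + 3)*(y - 1)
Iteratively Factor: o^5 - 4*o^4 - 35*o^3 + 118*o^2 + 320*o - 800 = (o - 2)*(o^4 - 2*o^3 - 39*o^2 + 40*o + 400) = (o - 5)*(o - 2)*(o^3 + 3*o^2 - 24*o - 80) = (o - 5)*(o - 2)*(o + 4)*(o^2 - o - 20) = (o - 5)*(o - 2)*(o + 4)^2*(o - 5)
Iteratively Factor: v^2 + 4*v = (v + 4)*(v)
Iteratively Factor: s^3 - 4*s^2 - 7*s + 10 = (s - 5)*(s^2 + s - 2) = (s - 5)*(s + 2)*(s - 1)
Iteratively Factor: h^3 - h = (h - 1)*(h^2 + h) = (h - 1)*(h + 1)*(h)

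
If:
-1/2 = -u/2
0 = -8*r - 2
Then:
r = -1/4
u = 1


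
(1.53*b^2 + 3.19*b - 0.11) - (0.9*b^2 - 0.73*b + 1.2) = 0.63*b^2 + 3.92*b - 1.31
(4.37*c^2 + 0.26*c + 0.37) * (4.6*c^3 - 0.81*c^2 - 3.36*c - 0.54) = 20.102*c^5 - 2.3437*c^4 - 13.1918*c^3 - 3.5331*c^2 - 1.3836*c - 0.1998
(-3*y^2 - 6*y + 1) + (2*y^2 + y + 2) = -y^2 - 5*y + 3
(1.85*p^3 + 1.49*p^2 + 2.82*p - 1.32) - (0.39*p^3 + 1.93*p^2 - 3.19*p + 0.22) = 1.46*p^3 - 0.44*p^2 + 6.01*p - 1.54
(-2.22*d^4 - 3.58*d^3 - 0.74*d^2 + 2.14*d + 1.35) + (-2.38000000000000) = -2.22*d^4 - 3.58*d^3 - 0.74*d^2 + 2.14*d - 1.03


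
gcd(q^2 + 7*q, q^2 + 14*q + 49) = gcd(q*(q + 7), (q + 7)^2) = q + 7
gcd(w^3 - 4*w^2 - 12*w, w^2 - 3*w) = w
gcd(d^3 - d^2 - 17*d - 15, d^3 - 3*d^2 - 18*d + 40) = d - 5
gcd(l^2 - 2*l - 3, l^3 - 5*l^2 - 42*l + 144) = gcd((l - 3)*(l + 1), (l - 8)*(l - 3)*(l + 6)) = l - 3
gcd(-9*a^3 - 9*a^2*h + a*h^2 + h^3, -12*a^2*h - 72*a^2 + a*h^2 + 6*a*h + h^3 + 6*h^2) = 3*a - h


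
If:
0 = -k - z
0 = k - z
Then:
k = 0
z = 0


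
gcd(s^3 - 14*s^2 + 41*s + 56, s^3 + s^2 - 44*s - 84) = s - 7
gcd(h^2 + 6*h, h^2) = h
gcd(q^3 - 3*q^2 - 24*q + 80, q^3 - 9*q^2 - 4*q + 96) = q - 4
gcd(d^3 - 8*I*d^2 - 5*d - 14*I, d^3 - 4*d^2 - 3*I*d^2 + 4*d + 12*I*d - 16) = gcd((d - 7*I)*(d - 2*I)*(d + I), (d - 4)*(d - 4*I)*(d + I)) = d + I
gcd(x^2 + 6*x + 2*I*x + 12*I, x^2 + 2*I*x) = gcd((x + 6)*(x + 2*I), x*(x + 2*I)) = x + 2*I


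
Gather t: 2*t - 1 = 2*t - 1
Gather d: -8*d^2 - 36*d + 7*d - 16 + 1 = -8*d^2 - 29*d - 15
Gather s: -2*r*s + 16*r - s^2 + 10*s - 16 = 16*r - s^2 + s*(10 - 2*r) - 16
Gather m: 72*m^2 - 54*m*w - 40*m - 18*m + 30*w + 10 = 72*m^2 + m*(-54*w - 58) + 30*w + 10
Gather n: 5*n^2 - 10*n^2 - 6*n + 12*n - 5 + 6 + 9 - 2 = -5*n^2 + 6*n + 8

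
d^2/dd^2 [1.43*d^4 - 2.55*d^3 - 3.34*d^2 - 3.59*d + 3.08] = 17.16*d^2 - 15.3*d - 6.68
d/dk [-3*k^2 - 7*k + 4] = -6*k - 7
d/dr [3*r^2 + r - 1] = 6*r + 1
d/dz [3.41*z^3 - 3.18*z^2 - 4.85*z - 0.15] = 10.23*z^2 - 6.36*z - 4.85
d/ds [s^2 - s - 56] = 2*s - 1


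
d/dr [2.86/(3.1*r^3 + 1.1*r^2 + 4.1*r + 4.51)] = (-26.598*r^2 - 6.292*r - 11.726)/(3.1*r^3 + 1.1*r^2 + 4.1*r + 4.51)^2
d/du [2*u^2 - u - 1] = 4*u - 1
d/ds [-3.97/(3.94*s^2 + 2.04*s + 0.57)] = (31.2836*s + 8.0988)/(3.94*s^2 + 2.04*s + 0.57)^2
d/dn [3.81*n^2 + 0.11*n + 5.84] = 7.62*n + 0.11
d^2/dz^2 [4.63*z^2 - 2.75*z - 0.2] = 9.26000000000000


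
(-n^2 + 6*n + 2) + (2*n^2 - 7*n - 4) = n^2 - n - 2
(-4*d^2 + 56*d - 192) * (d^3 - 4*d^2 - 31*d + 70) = -4*d^5 + 72*d^4 - 292*d^3 - 1248*d^2 + 9872*d - 13440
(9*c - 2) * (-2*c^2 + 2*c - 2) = -18*c^3 + 22*c^2 - 22*c + 4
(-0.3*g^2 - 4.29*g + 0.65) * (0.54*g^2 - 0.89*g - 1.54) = -0.162*g^4 - 2.0496*g^3 + 4.6311*g^2 + 6.0281*g - 1.001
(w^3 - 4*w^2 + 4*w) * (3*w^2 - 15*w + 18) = 3*w^5 - 27*w^4 + 90*w^3 - 132*w^2 + 72*w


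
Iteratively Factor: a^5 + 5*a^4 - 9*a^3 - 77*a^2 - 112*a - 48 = (a + 1)*(a^4 + 4*a^3 - 13*a^2 - 64*a - 48) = (a + 1)*(a + 3)*(a^3 + a^2 - 16*a - 16) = (a + 1)^2*(a + 3)*(a^2 - 16) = (a + 1)^2*(a + 3)*(a + 4)*(a - 4)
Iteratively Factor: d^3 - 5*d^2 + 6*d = (d)*(d^2 - 5*d + 6) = d*(d - 2)*(d - 3)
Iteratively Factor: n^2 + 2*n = (n)*(n + 2)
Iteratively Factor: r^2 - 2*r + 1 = (r - 1)*(r - 1)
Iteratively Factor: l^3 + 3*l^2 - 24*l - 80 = (l + 4)*(l^2 - l - 20) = (l - 5)*(l + 4)*(l + 4)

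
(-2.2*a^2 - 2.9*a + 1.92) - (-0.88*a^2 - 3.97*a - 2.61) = -1.32*a^2 + 1.07*a + 4.53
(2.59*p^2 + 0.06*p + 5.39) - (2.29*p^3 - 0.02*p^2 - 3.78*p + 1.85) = -2.29*p^3 + 2.61*p^2 + 3.84*p + 3.54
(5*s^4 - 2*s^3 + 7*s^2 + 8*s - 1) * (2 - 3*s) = -15*s^5 + 16*s^4 - 25*s^3 - 10*s^2 + 19*s - 2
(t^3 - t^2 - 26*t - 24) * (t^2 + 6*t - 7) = t^5 + 5*t^4 - 39*t^3 - 173*t^2 + 38*t + 168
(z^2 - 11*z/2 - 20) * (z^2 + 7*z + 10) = z^4 + 3*z^3/2 - 97*z^2/2 - 195*z - 200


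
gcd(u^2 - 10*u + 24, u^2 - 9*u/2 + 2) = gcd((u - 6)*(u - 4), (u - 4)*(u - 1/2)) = u - 4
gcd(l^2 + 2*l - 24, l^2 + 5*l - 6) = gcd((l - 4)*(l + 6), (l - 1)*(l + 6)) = l + 6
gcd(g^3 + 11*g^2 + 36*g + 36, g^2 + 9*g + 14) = g + 2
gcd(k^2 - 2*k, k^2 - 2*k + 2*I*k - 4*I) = k - 2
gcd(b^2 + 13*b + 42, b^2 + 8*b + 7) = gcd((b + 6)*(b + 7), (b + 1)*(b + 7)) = b + 7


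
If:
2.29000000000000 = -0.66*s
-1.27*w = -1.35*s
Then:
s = -3.47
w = -3.69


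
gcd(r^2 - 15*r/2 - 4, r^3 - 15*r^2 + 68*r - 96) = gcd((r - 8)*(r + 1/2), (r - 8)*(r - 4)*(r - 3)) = r - 8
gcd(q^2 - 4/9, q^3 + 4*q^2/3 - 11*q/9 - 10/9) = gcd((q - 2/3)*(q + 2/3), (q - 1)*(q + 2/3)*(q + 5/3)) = q + 2/3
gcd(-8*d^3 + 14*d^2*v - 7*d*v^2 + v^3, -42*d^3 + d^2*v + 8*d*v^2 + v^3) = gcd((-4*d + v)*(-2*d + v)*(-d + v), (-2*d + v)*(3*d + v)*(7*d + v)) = -2*d + v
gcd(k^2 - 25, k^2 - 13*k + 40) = k - 5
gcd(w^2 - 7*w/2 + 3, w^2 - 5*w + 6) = w - 2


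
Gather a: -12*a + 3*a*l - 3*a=a*(3*l - 15)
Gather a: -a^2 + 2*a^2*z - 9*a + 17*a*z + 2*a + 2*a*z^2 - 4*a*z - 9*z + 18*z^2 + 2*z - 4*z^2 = a^2*(2*z - 1) + a*(2*z^2 + 13*z - 7) + 14*z^2 - 7*z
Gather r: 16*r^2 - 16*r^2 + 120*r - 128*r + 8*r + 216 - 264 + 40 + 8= 0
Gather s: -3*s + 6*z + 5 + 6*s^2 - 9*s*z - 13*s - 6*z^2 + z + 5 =6*s^2 + s*(-9*z - 16) - 6*z^2 + 7*z + 10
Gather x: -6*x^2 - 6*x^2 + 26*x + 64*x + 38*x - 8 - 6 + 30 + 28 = -12*x^2 + 128*x + 44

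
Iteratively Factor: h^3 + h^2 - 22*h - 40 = (h + 2)*(h^2 - h - 20) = (h + 2)*(h + 4)*(h - 5)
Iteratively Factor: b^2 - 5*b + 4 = (b - 4)*(b - 1)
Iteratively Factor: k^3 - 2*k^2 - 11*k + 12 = (k + 3)*(k^2 - 5*k + 4) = (k - 1)*(k + 3)*(k - 4)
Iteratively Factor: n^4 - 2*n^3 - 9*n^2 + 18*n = (n - 2)*(n^3 - 9*n) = (n - 3)*(n - 2)*(n^2 + 3*n) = n*(n - 3)*(n - 2)*(n + 3)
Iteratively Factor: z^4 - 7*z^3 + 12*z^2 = (z - 3)*(z^3 - 4*z^2) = z*(z - 3)*(z^2 - 4*z) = z^2*(z - 3)*(z - 4)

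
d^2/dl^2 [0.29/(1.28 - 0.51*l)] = -0.150858/(0.51*l - 1.28)^3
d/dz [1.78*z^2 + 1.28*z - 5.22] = 3.56*z + 1.28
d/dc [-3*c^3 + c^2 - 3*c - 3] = -9*c^2 + 2*c - 3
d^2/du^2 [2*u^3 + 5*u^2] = 12*u + 10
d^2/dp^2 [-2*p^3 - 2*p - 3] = -12*p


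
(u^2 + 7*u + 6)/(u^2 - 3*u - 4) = (u + 6)/(u - 4)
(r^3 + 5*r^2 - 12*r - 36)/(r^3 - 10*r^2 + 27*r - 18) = (r^2 + 8*r + 12)/(r^2 - 7*r + 6)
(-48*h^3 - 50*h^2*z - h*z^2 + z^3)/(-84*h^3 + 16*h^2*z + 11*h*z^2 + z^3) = (-8*h^2 - 7*h*z + z^2)/(-14*h^2 + 5*h*z + z^2)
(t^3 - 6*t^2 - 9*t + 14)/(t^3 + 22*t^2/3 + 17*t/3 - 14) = 3*(t^2 - 5*t - 14)/(3*t^2 + 25*t + 42)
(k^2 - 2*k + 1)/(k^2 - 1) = (k - 1)/(k + 1)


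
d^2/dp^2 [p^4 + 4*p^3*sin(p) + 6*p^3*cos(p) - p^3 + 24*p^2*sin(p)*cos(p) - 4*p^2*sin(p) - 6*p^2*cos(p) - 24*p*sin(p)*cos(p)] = -4*p^3*sin(p) - 6*p^3*cos(p) - 32*p^2*sin(p) - 48*p^2*sin(2*p) + 30*p^2*cos(p) + 12*p^2 + 48*p*sin(p) + 48*p*sin(2*p) + 20*p*cos(p) + 96*p*cos(2*p) - 6*p - 8*sin(p) + 24*sin(2*p) - 12*cos(p) - 48*cos(2*p)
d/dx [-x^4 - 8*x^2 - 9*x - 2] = -4*x^3 - 16*x - 9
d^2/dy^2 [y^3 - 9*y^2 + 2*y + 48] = 6*y - 18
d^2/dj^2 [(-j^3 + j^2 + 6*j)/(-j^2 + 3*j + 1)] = 2*(j^3 + 6*j^2 - 15*j + 17)/(j^6 - 9*j^5 + 24*j^4 - 9*j^3 - 24*j^2 - 9*j - 1)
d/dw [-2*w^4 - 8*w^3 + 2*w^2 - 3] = 4*w*(-2*w^2 - 6*w + 1)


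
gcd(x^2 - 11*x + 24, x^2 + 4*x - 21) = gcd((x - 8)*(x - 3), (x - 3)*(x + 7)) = x - 3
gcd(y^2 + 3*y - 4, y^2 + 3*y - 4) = y^2 + 3*y - 4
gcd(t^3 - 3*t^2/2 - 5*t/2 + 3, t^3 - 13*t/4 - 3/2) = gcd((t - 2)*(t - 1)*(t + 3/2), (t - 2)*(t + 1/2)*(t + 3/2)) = t^2 - t/2 - 3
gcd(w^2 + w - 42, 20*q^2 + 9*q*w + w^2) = 1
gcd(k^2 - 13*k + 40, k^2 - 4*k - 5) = k - 5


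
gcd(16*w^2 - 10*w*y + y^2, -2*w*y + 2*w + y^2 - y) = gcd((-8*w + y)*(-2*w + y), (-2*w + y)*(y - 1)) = -2*w + y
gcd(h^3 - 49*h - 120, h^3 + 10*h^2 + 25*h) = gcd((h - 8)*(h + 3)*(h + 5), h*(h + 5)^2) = h + 5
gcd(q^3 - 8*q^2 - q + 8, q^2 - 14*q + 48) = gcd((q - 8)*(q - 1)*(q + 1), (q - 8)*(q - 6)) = q - 8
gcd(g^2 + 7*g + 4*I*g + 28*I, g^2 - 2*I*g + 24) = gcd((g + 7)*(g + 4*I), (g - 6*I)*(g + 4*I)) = g + 4*I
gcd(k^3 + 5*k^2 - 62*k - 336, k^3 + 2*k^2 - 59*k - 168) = k^2 - k - 56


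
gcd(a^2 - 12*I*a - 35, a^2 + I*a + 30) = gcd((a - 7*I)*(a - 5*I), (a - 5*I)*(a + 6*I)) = a - 5*I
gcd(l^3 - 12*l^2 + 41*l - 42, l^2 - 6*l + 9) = l - 3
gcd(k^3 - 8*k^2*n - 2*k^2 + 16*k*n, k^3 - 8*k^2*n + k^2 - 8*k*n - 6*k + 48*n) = k^2 - 8*k*n - 2*k + 16*n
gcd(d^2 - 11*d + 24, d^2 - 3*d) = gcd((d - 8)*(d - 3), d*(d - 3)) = d - 3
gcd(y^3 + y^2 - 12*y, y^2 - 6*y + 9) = y - 3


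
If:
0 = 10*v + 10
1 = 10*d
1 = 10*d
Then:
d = 1/10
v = -1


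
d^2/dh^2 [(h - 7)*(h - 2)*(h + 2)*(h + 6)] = 12*h^2 - 6*h - 92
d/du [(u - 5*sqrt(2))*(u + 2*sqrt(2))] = 2*u - 3*sqrt(2)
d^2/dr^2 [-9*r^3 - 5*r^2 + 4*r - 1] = -54*r - 10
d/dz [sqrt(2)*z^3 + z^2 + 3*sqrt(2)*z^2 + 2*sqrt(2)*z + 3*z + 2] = 3*sqrt(2)*z^2 + 2*z + 6*sqrt(2)*z + 2*sqrt(2) + 3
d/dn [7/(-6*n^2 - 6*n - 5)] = 42*(2*n + 1)/(6*n^2 + 6*n + 5)^2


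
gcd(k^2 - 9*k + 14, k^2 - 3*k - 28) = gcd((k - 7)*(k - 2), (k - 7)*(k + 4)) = k - 7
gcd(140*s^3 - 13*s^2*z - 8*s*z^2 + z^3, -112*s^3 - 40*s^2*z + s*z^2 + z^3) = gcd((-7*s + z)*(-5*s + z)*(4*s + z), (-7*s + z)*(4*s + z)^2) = -28*s^2 - 3*s*z + z^2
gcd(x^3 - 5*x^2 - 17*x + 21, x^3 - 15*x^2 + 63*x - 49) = x^2 - 8*x + 7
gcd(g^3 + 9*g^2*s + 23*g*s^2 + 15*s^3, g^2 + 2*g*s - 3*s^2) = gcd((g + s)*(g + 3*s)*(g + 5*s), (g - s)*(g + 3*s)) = g + 3*s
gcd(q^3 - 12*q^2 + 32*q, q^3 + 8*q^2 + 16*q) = q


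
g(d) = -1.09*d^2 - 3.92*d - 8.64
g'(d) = -2.18*d - 3.92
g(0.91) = -13.11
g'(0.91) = -5.90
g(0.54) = -11.07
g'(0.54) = -5.10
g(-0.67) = -6.50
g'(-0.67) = -2.46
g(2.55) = -25.72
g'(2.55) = -9.48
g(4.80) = -52.57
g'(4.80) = -14.38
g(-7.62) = -42.06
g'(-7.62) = 12.69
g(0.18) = -9.38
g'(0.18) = -4.31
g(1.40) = -16.26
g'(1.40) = -6.97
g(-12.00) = -118.56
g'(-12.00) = 22.24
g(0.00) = -8.64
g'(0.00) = -3.92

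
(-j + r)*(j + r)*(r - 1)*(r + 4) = -j^2*r^2 - 3*j^2*r + 4*j^2 + r^4 + 3*r^3 - 4*r^2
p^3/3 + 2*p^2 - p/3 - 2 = (p/3 + 1/3)*(p - 1)*(p + 6)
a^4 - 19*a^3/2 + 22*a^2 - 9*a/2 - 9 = (a - 6)*(a - 3)*(a - 1)*(a + 1/2)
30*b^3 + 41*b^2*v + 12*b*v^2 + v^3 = (b + v)*(5*b + v)*(6*b + v)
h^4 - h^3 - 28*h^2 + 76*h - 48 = (h - 4)*(h - 2)*(h - 1)*(h + 6)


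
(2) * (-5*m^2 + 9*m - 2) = -10*m^2 + 18*m - 4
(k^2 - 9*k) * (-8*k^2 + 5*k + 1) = -8*k^4 + 77*k^3 - 44*k^2 - 9*k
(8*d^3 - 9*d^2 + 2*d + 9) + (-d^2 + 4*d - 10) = 8*d^3 - 10*d^2 + 6*d - 1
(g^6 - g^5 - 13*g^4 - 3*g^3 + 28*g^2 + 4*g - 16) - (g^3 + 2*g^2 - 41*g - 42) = g^6 - g^5 - 13*g^4 - 4*g^3 + 26*g^2 + 45*g + 26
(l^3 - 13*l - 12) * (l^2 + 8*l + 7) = l^5 + 8*l^4 - 6*l^3 - 116*l^2 - 187*l - 84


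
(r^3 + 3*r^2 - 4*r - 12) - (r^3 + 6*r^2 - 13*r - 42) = -3*r^2 + 9*r + 30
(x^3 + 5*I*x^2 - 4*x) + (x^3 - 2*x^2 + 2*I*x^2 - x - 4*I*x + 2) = 2*x^3 - 2*x^2 + 7*I*x^2 - 5*x - 4*I*x + 2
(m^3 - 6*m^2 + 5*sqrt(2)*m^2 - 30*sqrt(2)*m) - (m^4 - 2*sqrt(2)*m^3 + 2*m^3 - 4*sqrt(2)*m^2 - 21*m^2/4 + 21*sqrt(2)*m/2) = -m^4 - m^3 + 2*sqrt(2)*m^3 - 3*m^2/4 + 9*sqrt(2)*m^2 - 81*sqrt(2)*m/2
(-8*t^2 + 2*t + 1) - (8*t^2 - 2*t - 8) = -16*t^2 + 4*t + 9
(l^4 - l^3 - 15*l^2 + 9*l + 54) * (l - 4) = l^5 - 5*l^4 - 11*l^3 + 69*l^2 + 18*l - 216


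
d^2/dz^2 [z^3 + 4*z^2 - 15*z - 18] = 6*z + 8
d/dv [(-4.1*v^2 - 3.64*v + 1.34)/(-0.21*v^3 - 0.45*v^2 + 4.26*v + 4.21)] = (-0.861*v^4 - 1.5288*v^3 - 18.2598*v^2 - 33.316*v - 21.0328)/(0.0441*v^6 + 0.189*v^5 - 1.5867*v^4 - 5.6022*v^3 + 14.3586*v^2 + 35.8692*v + 17.7241)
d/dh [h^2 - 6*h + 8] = 2*h - 6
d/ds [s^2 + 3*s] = 2*s + 3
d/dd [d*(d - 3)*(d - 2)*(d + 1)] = 4*d^3 - 12*d^2 + 2*d + 6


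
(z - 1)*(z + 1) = z^2 - 1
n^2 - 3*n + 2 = (n - 2)*(n - 1)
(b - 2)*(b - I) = b^2 - 2*b - I*b + 2*I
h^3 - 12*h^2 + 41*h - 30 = (h - 6)*(h - 5)*(h - 1)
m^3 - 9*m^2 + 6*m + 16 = (m - 8)*(m - 2)*(m + 1)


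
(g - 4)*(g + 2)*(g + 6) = g^3 + 4*g^2 - 20*g - 48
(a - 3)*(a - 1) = a^2 - 4*a + 3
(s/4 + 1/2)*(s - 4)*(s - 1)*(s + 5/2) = s^4/4 - s^3/8 - 27*s^2/8 - 7*s/4 + 5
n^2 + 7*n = n*(n + 7)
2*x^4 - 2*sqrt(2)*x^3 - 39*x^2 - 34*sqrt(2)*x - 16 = (x - 4*sqrt(2))*(x + 2*sqrt(2))*(sqrt(2)*x + 1)^2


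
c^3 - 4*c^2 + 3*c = c*(c - 3)*(c - 1)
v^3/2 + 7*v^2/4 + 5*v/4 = v*(v/2 + 1/2)*(v + 5/2)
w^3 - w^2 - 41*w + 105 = (w - 5)*(w - 3)*(w + 7)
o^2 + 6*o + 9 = (o + 3)^2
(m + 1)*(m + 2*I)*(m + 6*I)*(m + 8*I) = m^4 + m^3 + 16*I*m^3 - 76*m^2 + 16*I*m^2 - 76*m - 96*I*m - 96*I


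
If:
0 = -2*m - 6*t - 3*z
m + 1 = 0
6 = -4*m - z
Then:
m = -1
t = 4/3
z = -2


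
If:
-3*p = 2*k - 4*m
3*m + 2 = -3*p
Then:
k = -7*p/2 - 4/3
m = -p - 2/3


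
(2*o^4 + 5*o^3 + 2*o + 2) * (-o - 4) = -2*o^5 - 13*o^4 - 20*o^3 - 2*o^2 - 10*o - 8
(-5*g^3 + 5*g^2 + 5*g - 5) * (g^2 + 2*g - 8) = -5*g^5 - 5*g^4 + 55*g^3 - 35*g^2 - 50*g + 40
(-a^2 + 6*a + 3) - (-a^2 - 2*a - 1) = 8*a + 4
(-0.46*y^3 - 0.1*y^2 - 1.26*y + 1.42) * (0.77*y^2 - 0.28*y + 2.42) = -0.3542*y^5 + 0.0518*y^4 - 2.0554*y^3 + 1.2042*y^2 - 3.4468*y + 3.4364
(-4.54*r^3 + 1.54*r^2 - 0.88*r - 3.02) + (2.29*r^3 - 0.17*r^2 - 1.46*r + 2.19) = -2.25*r^3 + 1.37*r^2 - 2.34*r - 0.83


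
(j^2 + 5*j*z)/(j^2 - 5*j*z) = (j + 5*z)/(j - 5*z)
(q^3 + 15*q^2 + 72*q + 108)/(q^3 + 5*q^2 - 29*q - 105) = (q^2 + 12*q + 36)/(q^2 + 2*q - 35)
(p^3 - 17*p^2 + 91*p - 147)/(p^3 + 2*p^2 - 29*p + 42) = (p^2 - 14*p + 49)/(p^2 + 5*p - 14)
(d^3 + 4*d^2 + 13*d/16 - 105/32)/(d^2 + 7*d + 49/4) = (16*d^2 + 8*d - 15)/(8*(2*d + 7))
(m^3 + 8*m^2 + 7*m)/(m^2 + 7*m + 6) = m*(m + 7)/(m + 6)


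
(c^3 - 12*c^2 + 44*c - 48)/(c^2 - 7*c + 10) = (c^2 - 10*c + 24)/(c - 5)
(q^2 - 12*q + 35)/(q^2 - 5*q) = (q - 7)/q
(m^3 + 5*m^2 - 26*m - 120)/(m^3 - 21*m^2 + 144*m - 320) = (m^2 + 10*m + 24)/(m^2 - 16*m + 64)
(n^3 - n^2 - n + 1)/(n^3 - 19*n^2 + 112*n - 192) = (n^3 - n^2 - n + 1)/(n^3 - 19*n^2 + 112*n - 192)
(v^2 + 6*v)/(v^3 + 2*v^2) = (v + 6)/(v*(v + 2))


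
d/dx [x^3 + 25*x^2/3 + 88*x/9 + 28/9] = 3*x^2 + 50*x/3 + 88/9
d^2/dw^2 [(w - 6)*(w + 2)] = 2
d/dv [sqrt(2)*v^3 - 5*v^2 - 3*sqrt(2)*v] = 3*sqrt(2)*v^2 - 10*v - 3*sqrt(2)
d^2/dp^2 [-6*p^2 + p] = -12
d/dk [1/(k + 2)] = -1/(k + 2)^2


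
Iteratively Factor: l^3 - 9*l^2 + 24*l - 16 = (l - 4)*(l^2 - 5*l + 4) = (l - 4)^2*(l - 1)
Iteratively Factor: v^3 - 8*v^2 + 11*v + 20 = (v - 5)*(v^2 - 3*v - 4) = (v - 5)*(v + 1)*(v - 4)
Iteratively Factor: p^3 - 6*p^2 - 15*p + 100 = (p + 4)*(p^2 - 10*p + 25) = (p - 5)*(p + 4)*(p - 5)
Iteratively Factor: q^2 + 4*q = (q)*(q + 4)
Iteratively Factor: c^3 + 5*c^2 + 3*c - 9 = (c + 3)*(c^2 + 2*c - 3) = (c - 1)*(c + 3)*(c + 3)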